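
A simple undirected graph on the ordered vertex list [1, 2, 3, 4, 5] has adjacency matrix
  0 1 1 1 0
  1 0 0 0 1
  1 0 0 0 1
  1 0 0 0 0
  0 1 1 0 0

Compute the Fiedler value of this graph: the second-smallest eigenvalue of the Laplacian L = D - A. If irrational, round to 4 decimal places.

0.8299

With the vertex order [1, 2, 3, 4, 5], the degrees are [3, 2, 2, 1, 2], giving D = diag(3, 2, 2, 1, 2) and L = D - A. The sorted Laplacian eigenvalues are [0, 0.8299, 2, 2.6889, 4.4812]; the algebraic connectivity is the second entry, 0.8299.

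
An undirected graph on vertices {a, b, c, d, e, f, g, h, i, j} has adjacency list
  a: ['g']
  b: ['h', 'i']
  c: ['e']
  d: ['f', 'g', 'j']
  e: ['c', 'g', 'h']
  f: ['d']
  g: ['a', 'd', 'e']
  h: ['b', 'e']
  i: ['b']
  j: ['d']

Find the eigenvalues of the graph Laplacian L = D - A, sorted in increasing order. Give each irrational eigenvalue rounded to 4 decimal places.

[0, 0.1614, 0.4439, 0.6905, 1, 1.4077, 2.4604, 3.0833, 3.9006, 4.8522]

Each diagonal entry of L is the vertex degree and each off-diagonal entry is -1 where an edge is present, 0 otherwise; in the order [a, b, c, d, e, f, g, h, i, j] the diagonal is [1, 2, 1, 3, 3, 1, 3, 2, 1, 1]. Diagonalising L (or applying a numerical eigensolver to the 10x10 matrix) gives the spectrum above. By the matrix-tree theorem the graph has (1/10) * product of the nonzero eigenvalues = 1 spanning tree.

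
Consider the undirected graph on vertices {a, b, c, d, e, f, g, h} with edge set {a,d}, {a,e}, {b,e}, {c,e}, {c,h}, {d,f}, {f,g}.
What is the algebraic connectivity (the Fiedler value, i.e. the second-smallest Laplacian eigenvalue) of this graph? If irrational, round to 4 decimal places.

0.1864

Each diagonal entry of L is the vertex degree and each off-diagonal entry is -1 where an edge is present, 0 otherwise; in the order [a, b, c, d, e, f, g, h] the diagonal is [2, 1, 2, 2, 3, 2, 1, 1]. Computing the eigenvalues of L and sorting gives [0, 0.1864, 0.5858, 1, 2, 2.4707, 3.4142, 4.3429]. The Fiedler value lambda_2 = 0.1864 is strictly positive, so the graph is connected. The eigenvalues sum to 14, which equals trace(L) = 2|E|.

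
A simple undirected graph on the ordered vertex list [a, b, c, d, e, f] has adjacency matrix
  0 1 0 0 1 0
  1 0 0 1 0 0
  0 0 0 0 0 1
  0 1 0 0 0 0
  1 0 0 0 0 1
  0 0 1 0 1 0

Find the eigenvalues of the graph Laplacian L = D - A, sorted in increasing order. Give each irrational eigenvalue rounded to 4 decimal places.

Reading degrees in the order [a, b, c, d, e, f] gives [2, 2, 1, 1, 2, 2]; set D = diag(2, 2, 1, 1, 2, 2) and form L = D - A. L is symmetric positive semidefinite, so every eigenvalue is real and nonnegative. The single zero eigenvalue shows the graph is connected. There is one zero in the spectrum, matching the 1 component. By the matrix-tree theorem the graph has (1/6) * product of the nonzero eigenvalues = 1 spanning tree.

[0, 0.2679, 1, 2, 3, 3.7321]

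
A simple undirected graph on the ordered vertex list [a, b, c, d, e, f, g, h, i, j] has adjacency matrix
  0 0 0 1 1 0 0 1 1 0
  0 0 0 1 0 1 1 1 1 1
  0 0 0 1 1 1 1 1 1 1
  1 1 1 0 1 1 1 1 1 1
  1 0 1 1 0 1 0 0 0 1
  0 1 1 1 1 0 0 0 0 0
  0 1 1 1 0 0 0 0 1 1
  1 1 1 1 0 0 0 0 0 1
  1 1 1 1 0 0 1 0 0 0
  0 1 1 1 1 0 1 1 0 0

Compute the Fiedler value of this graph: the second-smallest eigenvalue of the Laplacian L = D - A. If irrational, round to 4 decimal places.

Reading degrees in the order [a, b, c, d, e, f, g, h, i, j] gives [4, 6, 7, 9, 5, 4, 5, 5, 5, 6]; set D = diag(4, 6, 7, 9, 5, 4, 5, 5, 5, 6) and form L = D - A. The smallest Laplacian eigenvalue is always 0. The next one, lambda_2 = 3.4606, measures how hard the graph is to disconnect: larger values mean better connectivity. The eigenvalues sum to 56, which equals trace(L) = 2|E|.

3.4606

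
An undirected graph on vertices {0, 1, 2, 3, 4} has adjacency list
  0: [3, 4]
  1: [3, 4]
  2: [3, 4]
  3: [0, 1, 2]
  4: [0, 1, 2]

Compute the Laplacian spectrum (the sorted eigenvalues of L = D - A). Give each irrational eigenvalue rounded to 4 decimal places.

[0, 2, 2, 3, 5]

Reading degrees in the order [0, 1, 2, 3, 4] gives [2, 2, 2, 3, 3]; set D = diag(2, 2, 2, 3, 3) and form L = D - A. The multiplicity of 0 as a Laplacian eigenvalue equals the number of connected components. The eigenvalues sum to 12, which equals trace(L) = 2|E|. By the matrix-tree theorem the graph has (1/5) * product of the nonzero eigenvalues = 12 spanning trees.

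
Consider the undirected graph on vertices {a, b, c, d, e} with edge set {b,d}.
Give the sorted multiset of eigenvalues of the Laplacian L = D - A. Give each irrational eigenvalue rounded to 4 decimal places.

With the vertex order [a, b, c, d, e], the degrees are [0, 1, 0, 1, 0], giving D = diag(0, 1, 0, 1, 0) and L = D - A. Diagonalising L (or applying a numerical eigensolver to the 5x5 matrix) gives the spectrum above. The 4 zero eigenvalues correspond to the 4 connected components. The eigenvalues sum to 2, which equals trace(L) = 2|E|. There are 4 zeros in the spectrum, matching the 4 components.

[0, 0, 0, 0, 2]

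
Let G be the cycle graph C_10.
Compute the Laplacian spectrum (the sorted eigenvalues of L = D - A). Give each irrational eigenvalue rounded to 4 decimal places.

The graph has 10 vertices and degree multiset [2, 2, 2, 2, 2, 2, 2, 2, 2, 2]; D is the diagonal matrix of degrees and L = D - A. L is symmetric positive semidefinite, so every eigenvalue is real and nonnegative. The single zero eigenvalue shows the graph is connected. The largest eigenvalue, 4, is at most the vertex count 10.

[0, 0.3820, 0.3820, 1.3820, 1.3820, 2.6180, 2.6180, 3.6180, 3.6180, 4]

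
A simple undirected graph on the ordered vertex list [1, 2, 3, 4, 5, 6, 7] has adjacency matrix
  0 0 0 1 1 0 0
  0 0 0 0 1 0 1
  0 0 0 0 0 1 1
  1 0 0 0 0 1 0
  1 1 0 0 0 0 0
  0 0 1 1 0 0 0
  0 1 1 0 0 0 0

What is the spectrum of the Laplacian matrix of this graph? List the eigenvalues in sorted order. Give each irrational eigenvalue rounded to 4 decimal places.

With the vertex order [1, 2, 3, 4, 5, 6, 7], the degrees are [2, 2, 2, 2, 2, 2, 2], giving D = diag(2, 2, 2, 2, 2, 2, 2) and L = D - A. L is symmetric positive semidefinite, so every eigenvalue is real and nonnegative. The single zero eigenvalue shows the graph is connected. The eigenvalues sum to 14, which equals trace(L) = 2|E|. There is one zero in the spectrum, matching the 1 component.

[0, 0.7530, 0.7530, 2.4450, 2.4450, 3.8019, 3.8019]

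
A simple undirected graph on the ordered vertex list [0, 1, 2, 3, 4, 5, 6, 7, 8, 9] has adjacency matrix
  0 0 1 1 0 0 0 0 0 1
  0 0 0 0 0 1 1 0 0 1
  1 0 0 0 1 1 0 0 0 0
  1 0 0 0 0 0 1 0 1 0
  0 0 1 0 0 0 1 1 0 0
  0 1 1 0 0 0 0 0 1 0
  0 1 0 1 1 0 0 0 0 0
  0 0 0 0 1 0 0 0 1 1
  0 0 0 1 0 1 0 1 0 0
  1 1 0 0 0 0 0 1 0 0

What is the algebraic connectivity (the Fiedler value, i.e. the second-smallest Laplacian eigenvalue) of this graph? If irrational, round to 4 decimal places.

Reading degrees in the order [0, 1, 2, 3, 4, 5, 6, 7, 8, 9] gives [3, 3, 3, 3, 3, 3, 3, 3, 3, 3]; set D = diag(3, 3, 3, 3, 3, 3, 3, 3, 3, 3) and form L = D - A. The sorted Laplacian eigenvalues are [0, 2, 2, 2, 2, 2, 5, 5, 5, 5]; the algebraic connectivity is the second entry, 2. The eigenvalues sum to 30, which equals trace(L) = 2|E|.

2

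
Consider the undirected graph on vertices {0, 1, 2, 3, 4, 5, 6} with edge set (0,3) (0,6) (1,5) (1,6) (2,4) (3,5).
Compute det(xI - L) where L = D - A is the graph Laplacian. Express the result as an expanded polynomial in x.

x^7 - 12x^6 + 55x^5 - 120x^4 + 125x^3 - 50x^2

Reading degrees in the order [0, 1, 2, 3, 4, 5, 6] gives [2, 2, 1, 2, 1, 2, 2]; set D = diag(2, 2, 1, 2, 1, 2, 2) and form L = D - A. L has integer entries, so p(x) = det(xI - L) has integer coefficients. Expanding the determinant yields x^7 - 12x^6 + 55x^5 - 120x^4 + 125x^3 - 50x^2. The coefficient of x^6 equals -trace(L) = -12, matching the sum of degrees. The eigenvalues sum to 12, which equals trace(L) = 2|E|.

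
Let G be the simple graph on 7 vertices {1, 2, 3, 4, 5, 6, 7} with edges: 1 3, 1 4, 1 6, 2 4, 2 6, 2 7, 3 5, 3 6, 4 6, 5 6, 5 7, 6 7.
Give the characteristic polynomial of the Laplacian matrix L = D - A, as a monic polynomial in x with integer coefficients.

x^7 - 24x^6 + 231x^5 - 1140x^4 + 3036x^3 - 4128x^2 + 2240x

Each diagonal entry of L is the vertex degree and each off-diagonal entry is -1 where an edge is present, 0 otherwise; in the order [1, 2, 3, 4, 5, 6, 7] the diagonal is [3, 3, 3, 3, 3, 6, 3]. The eigenvalues of L are [0, 2, 2, 4, 4, 5, 7]; the characteristic polynomial is the product of (x - lambda_i), which multiplies out to x^7 - 24x^6 + 231x^5 - 1140x^4 + 3036x^3 - 4128x^2 + 2240x. The coefficient of x^6 equals -trace(L) = -24, matching the sum of degrees. The eigenvalues sum to 24, which equals trace(L) = 2|E|.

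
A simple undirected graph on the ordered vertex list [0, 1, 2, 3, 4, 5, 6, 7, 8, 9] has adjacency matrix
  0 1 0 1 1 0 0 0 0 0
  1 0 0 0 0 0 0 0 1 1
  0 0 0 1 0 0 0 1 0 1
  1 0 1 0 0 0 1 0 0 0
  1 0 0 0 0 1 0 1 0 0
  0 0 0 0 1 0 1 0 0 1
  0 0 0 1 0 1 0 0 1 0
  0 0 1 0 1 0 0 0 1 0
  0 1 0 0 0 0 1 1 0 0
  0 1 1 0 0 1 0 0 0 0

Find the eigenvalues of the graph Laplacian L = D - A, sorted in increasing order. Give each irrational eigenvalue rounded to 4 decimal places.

[0, 2, 2, 2, 2, 2, 5, 5, 5, 5]

Reading degrees in the order [0, 1, 2, 3, 4, 5, 6, 7, 8, 9] gives [3, 3, 3, 3, 3, 3, 3, 3, 3, 3]; set D = diag(3, 3, 3, 3, 3, 3, 3, 3, 3, 3) and form L = D - A. L is symmetric positive semidefinite, so every eigenvalue is real and nonnegative. There is one zero in the spectrum, matching the 1 component. By the matrix-tree theorem the graph has (1/10) * product of the nonzero eigenvalues = 2000 spanning trees.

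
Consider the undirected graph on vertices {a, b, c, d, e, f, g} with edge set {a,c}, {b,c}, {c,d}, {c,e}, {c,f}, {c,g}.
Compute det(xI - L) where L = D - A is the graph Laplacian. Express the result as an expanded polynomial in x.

Reading degrees in the order [a, b, c, d, e, f, g] gives [1, 1, 6, 1, 1, 1, 1]; set D = diag(1, 1, 6, 1, 1, 1, 1) and form L = D - A. L has integer entries, so p(x) = det(xI - L) has integer coefficients. Expanding the determinant yields x^7 - 12x^6 + 45x^5 - 80x^4 + 75x^3 - 36x^2 + 7x. Since p(0) = det(-L) = 0, x divides p(x). There is one zero in the spectrum, matching the 1 component.

x^7 - 12x^6 + 45x^5 - 80x^4 + 75x^3 - 36x^2 + 7x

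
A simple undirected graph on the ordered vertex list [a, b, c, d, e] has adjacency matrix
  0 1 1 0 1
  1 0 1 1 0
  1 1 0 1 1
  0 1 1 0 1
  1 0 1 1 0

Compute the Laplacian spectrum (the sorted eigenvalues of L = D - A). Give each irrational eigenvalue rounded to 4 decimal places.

[0, 3, 3, 5, 5]

With the vertex order [a, b, c, d, e], the degrees are [3, 3, 4, 3, 3], giving D = diag(3, 3, 4, 3, 3) and L = D - A. The multiplicity of 0 as a Laplacian eigenvalue equals the number of connected components. The single zero eigenvalue shows the graph is connected. There is one zero in the spectrum, matching the 1 component.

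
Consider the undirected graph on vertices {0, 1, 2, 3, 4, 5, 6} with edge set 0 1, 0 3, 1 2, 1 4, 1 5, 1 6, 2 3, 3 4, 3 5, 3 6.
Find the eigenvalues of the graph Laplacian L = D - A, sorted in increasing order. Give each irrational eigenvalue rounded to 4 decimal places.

Reading degrees in the order [0, 1, 2, 3, 4, 5, 6] gives [2, 5, 2, 5, 2, 2, 2]; set D = diag(2, 5, 2, 5, 2, 2, 2) and form L = D - A. The multiplicity of 0 as a Laplacian eigenvalue equals the number of connected components. The largest eigenvalue, 7, is at most the vertex count 7.

[0, 2, 2, 2, 2, 5, 7]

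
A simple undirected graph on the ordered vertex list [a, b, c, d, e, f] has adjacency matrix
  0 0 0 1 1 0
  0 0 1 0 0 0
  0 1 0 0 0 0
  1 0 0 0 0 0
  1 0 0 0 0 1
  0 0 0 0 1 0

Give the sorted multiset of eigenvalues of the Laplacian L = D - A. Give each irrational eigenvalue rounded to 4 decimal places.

Each diagonal entry of L is the vertex degree and each off-diagonal entry is -1 where an edge is present, 0 otherwise; in the order [a, b, c, d, e, f] the diagonal is [2, 1, 1, 1, 2, 1]. Diagonalising L (or applying a numerical eigensolver to the 6x6 matrix) gives the spectrum above. The 2 zero eigenvalues correspond to the 2 connected components. The eigenvalues sum to 8, which equals trace(L) = 2|E|.

[0, 0, 0.5858, 2, 2, 3.4142]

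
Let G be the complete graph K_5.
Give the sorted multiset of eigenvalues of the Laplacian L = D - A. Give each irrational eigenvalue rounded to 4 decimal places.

The graph has 5 vertices and degree multiset [4, 4, 4, 4, 4]; D is the diagonal matrix of degrees and L = D - A. The multiplicity of 0 as a Laplacian eigenvalue equals the number of connected components. The single zero eigenvalue shows the graph is connected. There is one zero in the spectrum, matching the 1 component.

[0, 5, 5, 5, 5]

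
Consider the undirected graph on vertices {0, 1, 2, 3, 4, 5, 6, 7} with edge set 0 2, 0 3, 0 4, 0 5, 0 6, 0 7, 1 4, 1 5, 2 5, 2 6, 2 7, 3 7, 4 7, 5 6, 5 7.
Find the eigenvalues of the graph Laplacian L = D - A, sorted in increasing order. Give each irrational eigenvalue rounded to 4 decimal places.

Each diagonal entry of L is the vertex degree and each off-diagonal entry is -1 where an edge is present, 0 otherwise; in the order [0, 1, 2, 3, 4, 5, 6, 7] the diagonal is [6, 2, 4, 2, 3, 5, 3, 5]. L is symmetric positive semidefinite, so every eigenvalue is real and nonnegative. The single zero eigenvalue shows the graph is connected. There is one zero in the spectrum, matching the 1 component. By the matrix-tree theorem the graph has (1/8) * product of the nonzero eigenvalues = 1239 spanning trees.

[0, 1.5051, 1.9230, 3.1720, 4.1483, 5.5846, 6.5291, 7.1379]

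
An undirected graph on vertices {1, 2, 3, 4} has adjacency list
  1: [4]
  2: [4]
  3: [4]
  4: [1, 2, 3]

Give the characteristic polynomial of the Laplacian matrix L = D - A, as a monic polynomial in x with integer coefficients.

Reading degrees in the order [1, 2, 3, 4] gives [1, 1, 1, 3]; set D = diag(1, 1, 1, 3) and form L = D - A. The eigenvalues of L are [0, 1, 1, 4]; the characteristic polynomial is the product of (x - lambda_i), which multiplies out to x^4 - 6x^3 + 9x^2 - 4x. Since p(0) = det(-L) = 0, x divides p(x). The eigenvalues sum to 6, which equals trace(L) = 2|E|. There is one zero in the spectrum, matching the 1 component.

x^4 - 6x^3 + 9x^2 - 4x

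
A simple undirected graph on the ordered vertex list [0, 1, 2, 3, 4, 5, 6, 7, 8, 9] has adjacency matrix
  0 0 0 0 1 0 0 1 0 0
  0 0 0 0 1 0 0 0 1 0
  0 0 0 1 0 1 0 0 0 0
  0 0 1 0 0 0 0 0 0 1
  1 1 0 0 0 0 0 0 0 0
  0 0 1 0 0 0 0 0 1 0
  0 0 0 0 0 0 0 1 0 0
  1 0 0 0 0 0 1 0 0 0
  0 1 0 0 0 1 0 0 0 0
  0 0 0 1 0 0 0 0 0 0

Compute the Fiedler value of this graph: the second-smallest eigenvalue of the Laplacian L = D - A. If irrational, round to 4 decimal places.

With the vertex order [0, 1, 2, 3, 4, 5, 6, 7, 8, 9], the degrees are [2, 2, 2, 2, 2, 2, 1, 2, 2, 1], giving D = diag(2, 2, 2, 2, 2, 2, 1, 2, 2, 1) and L = D - A. The sorted Laplacian eigenvalues are [0, 0.0979, 0.3820, 0.8244, 1.3820, 2, 2.6180, 3.1756, 3.6180, 3.9021]; the algebraic connectivity is the second entry, 0.0979. The eigenvalues sum to 18, which equals trace(L) = 2|E|.

0.0979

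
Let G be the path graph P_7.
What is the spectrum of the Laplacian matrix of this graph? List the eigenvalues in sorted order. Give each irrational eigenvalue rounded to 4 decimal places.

The graph has 7 vertices and degree multiset [2, 2, 2, 2, 2, 1, 1]; D is the diagonal matrix of degrees and L = D - A. Diagonalising L (or applying a numerical eigensolver to the 7x7 matrix) gives the spectrum above. The largest eigenvalue, 3.8019, is at most the vertex count 7. By the matrix-tree theorem the graph has (1/7) * product of the nonzero eigenvalues = 1 spanning tree.

[0, 0.1981, 0.7530, 1.5550, 2.4450, 3.2470, 3.8019]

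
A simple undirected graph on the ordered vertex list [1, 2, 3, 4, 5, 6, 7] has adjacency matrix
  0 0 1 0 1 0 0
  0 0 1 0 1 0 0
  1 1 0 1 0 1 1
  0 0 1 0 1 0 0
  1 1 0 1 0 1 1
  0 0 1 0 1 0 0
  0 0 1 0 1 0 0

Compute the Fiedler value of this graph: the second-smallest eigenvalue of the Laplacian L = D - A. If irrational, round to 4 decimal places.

2

With the vertex order [1, 2, 3, 4, 5, 6, 7], the degrees are [2, 2, 5, 2, 5, 2, 2], giving D = diag(2, 2, 5, 2, 5, 2, 2) and L = D - A. The smallest Laplacian eigenvalue is always 0. The next one, lambda_2 = 2, measures how hard the graph is to disconnect: larger values mean better connectivity.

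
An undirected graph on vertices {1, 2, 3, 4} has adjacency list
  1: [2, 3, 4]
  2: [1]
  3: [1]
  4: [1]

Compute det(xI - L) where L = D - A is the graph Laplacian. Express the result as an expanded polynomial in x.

x^4 - 6x^3 + 9x^2 - 4x

Each diagonal entry of L is the vertex degree and each off-diagonal entry is -1 where an edge is present, 0 otherwise; in the order [1, 2, 3, 4] the diagonal is [3, 1, 1, 1]. The eigenvalues of L are [0, 1, 1, 4]; the characteristic polynomial is the product of (x - lambda_i), which multiplies out to x^4 - 6x^3 + 9x^2 - 4x. Since p(0) = det(-L) = 0, x divides p(x). The largest eigenvalue, 4, is at most the vertex count 4.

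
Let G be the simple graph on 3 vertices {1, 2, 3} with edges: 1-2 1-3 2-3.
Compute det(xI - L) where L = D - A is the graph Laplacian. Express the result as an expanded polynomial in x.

x^3 - 6x^2 + 9x

With the vertex order [1, 2, 3], the degrees are [2, 2, 2], giving D = diag(2, 2, 2) and L = D - A. L has integer entries, so p(x) = det(xI - L) has integer coefficients. Expanding the determinant yields x^3 - 6x^2 + 9x. Since p(0) = det(-L) = 0, x divides p(x). The largest eigenvalue, 3, is at most the vertex count 3.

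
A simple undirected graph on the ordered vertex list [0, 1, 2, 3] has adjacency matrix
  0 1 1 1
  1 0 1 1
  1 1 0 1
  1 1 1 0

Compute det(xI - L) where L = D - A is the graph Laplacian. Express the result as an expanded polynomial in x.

Reading degrees in the order [0, 1, 2, 3] gives [3, 3, 3, 3]; set D = diag(3, 3, 3, 3) and form L = D - A. Computing det(xI - L) by cofactor expansion (or equivalently via sum-over-permutations) gives x^4 - 12x^3 + 48x^2 - 64x. The coefficient of x^3 equals -trace(L) = -12, matching the sum of degrees. There is one zero in the spectrum, matching the 1 component.

x^4 - 12x^3 + 48x^2 - 64x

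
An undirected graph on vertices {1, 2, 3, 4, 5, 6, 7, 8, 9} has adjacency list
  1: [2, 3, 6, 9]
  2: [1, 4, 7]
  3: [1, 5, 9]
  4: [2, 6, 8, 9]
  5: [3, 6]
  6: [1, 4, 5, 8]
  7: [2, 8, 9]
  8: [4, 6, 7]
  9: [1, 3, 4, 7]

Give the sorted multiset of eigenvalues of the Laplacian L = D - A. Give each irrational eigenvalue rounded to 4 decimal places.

With the vertex order [1, 2, 3, 4, 5, 6, 7, 8, 9], the degrees are [4, 3, 3, 4, 2, 4, 3, 3, 4], giving D = diag(4, 3, 3, 4, 2, 4, 3, 3, 4) and L = D - A. Diagonalising L (or applying a numerical eigensolver to the 9x9 matrix) gives the spectrum above. By the matrix-tree theorem the graph has (1/9) * product of the nonzero eigenvalues = 1785 spanning trees.

[0, 1.2855, 2.1206, 3, 3, 4.1433, 4.3473, 5.5321, 6.5712]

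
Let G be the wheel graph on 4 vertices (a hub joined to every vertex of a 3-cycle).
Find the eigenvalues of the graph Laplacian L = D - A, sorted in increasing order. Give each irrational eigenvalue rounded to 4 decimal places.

The graph has 4 vertices and degree multiset [3, 3, 3, 3]; D is the diagonal matrix of degrees and L = D - A. The multiplicity of 0 as a Laplacian eigenvalue equals the number of connected components. The single zero eigenvalue shows the graph is connected. By the matrix-tree theorem the graph has (1/4) * product of the nonzero eigenvalues = 16 spanning trees. There is one zero in the spectrum, matching the 1 component.

[0, 4, 4, 4]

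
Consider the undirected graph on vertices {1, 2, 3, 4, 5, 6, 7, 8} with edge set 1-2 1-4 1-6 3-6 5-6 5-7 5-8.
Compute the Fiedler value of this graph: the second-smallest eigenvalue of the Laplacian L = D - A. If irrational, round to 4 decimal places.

Each diagonal entry of L is the vertex degree and each off-diagonal entry is -1 where an edge is present, 0 otherwise; in the order [1, 2, 3, 4, 5, 6, 7, 8] the diagonal is [3, 1, 1, 1, 3, 3, 1, 1]. The smallest Laplacian eigenvalue is always 0. The next one, lambda_2 = 0.2679, measures how hard the graph is to disconnect: larger values mean better connectivity. The eigenvalues sum to 14, which equals trace(L) = 2|E|.

0.2679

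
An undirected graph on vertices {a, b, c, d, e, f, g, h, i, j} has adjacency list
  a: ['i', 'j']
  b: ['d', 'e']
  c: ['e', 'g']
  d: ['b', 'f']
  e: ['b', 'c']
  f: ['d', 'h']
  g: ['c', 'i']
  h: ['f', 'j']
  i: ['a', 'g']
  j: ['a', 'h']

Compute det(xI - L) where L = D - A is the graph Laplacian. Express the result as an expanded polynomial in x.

Each diagonal entry of L is the vertex degree and each off-diagonal entry is -1 where an edge is present, 0 otherwise; in the order [a, b, c, d, e, f, g, h, i, j] the diagonal is [2, 2, 2, 2, 2, 2, 2, 2, 2, 2]. Computing det(xI - L) by cofactor expansion (or equivalently via sum-over-permutations) gives x^10 - 20x^9 + 170x^8 - 800x^7 + 2275x^6 - 4004x^5 + 4290x^4 - 2640x^3 + 825x^2 - 100x. The coefficient of x^9 equals -trace(L) = -20, matching the sum of degrees.

x^10 - 20x^9 + 170x^8 - 800x^7 + 2275x^6 - 4004x^5 + 4290x^4 - 2640x^3 + 825x^2 - 100x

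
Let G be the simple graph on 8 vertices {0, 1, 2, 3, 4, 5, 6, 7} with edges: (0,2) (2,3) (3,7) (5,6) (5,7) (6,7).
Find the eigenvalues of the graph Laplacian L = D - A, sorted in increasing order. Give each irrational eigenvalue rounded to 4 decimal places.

[0, 0, 0, 0.3249, 1.4608, 3, 3, 4.2143]

Reading degrees in the order [0, 1, 2, 3, 4, 5, 6, 7] gives [1, 0, 2, 2, 0, 2, 2, 3]; set D = diag(1, 0, 2, 2, 0, 2, 2, 3) and form L = D - A. The multiplicity of 0 as a Laplacian eigenvalue equals the number of connected components. The 3 zero eigenvalues correspond to the 3 connected components.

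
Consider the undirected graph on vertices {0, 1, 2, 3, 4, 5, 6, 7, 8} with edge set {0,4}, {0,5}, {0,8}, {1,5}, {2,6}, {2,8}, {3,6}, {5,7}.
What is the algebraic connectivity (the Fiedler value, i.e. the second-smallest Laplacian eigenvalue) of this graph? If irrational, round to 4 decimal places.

With the vertex order [0, 1, 2, 3, 4, 5, 6, 7, 8], the degrees are [3, 1, 2, 1, 1, 3, 2, 1, 2], giving D = diag(3, 1, 2, 1, 1, 3, 2, 1, 2) and L = D - A. Computing the eigenvalues of L and sorting gives [0, 0.1627, 0.5321, 1, 1, 2.0892, 3, 3.5723, 4.6437]. The Fiedler value lambda_2 = 0.1627 is strictly positive, so the graph is connected. The largest eigenvalue, 4.6437, is at most the vertex count 9. The eigenvalues sum to 16, which equals trace(L) = 2|E|.

0.1627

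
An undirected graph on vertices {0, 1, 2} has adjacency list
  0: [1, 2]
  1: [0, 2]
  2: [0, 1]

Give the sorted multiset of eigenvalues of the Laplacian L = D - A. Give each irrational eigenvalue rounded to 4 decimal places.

With the vertex order [0, 1, 2], the degrees are [2, 2, 2], giving D = diag(2, 2, 2) and L = D - A. L is symmetric positive semidefinite, so every eigenvalue is real and nonnegative. The largest eigenvalue, 3, is at most the vertex count 3.

[0, 3, 3]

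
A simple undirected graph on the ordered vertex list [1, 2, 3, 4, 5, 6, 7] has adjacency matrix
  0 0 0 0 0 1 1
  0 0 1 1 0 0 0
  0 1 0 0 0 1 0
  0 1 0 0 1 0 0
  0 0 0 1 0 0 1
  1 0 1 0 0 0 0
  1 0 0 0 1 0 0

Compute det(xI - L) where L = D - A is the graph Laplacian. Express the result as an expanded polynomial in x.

Reading degrees in the order [1, 2, 3, 4, 5, 6, 7] gives [2, 2, 2, 2, 2, 2, 2]; set D = diag(2, 2, 2, 2, 2, 2, 2) and form L = D - A. Computing det(xI - L) by cofactor expansion (or equivalently via sum-over-permutations) gives x^7 - 14x^6 + 77x^5 - 210x^4 + 294x^3 - 196x^2 + 49x. The coefficient of x^6 equals -trace(L) = -14, matching the sum of degrees.

x^7 - 14x^6 + 77x^5 - 210x^4 + 294x^3 - 196x^2 + 49x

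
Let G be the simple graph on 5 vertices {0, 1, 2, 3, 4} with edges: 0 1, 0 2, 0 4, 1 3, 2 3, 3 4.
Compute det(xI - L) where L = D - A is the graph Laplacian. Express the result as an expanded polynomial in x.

With the vertex order [0, 1, 2, 3, 4], the degrees are [3, 2, 2, 3, 2], giving D = diag(3, 2, 2, 3, 2) and L = D - A. L has integer entries, so p(x) = det(xI - L) has integer coefficients. Expanding the determinant yields x^5 - 12x^4 + 51x^3 - 92x^2 + 60x. The constant term is 0 because L is singular (the all-ones vector lies in its kernel).

x^5 - 12x^4 + 51x^3 - 92x^2 + 60x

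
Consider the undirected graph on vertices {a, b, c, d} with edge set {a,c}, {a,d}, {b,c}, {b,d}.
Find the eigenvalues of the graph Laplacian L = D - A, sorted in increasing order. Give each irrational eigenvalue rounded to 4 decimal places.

[0, 2, 2, 4]

Reading degrees in the order [a, b, c, d] gives [2, 2, 2, 2]; set D = diag(2, 2, 2, 2) and form L = D - A. L is symmetric positive semidefinite, so every eigenvalue is real and nonnegative. There is one zero in the spectrum, matching the 1 component. The largest eigenvalue, 4, is at most the vertex count 4.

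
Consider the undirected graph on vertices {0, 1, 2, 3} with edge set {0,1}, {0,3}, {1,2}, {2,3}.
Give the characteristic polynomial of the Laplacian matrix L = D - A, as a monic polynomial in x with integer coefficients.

x^4 - 8x^3 + 20x^2 - 16x

Reading degrees in the order [0, 1, 2, 3] gives [2, 2, 2, 2]; set D = diag(2, 2, 2, 2) and form L = D - A. The eigenvalues of L are [0, 2, 2, 4]; the characteristic polynomial is the product of (x - lambda_i), which multiplies out to x^4 - 8x^3 + 20x^2 - 16x. The constant term is 0 because L is singular (the all-ones vector lies in its kernel). By the matrix-tree theorem the graph has (1/4) * product of the nonzero eigenvalues = 4 spanning trees.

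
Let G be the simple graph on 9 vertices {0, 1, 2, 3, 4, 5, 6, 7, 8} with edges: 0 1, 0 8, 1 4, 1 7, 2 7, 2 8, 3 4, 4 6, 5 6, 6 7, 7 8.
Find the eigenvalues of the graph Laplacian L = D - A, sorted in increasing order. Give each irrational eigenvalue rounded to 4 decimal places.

[0, 0.5368, 0.6663, 1.5570, 2.1766, 3.3369, 3.8489, 4.1098, 5.7677]

Each diagonal entry of L is the vertex degree and each off-diagonal entry is -1 where an edge is present, 0 otherwise; in the order [0, 1, 2, 3, 4, 5, 6, 7, 8] the diagonal is [2, 3, 2, 1, 3, 1, 3, 4, 3]. L is symmetric positive semidefinite, so every eigenvalue is real and nonnegative. By the matrix-tree theorem the graph has (1/9) * product of the nonzero eigenvalues = 41 spanning trees. The eigenvalues sum to 22, which equals trace(L) = 2|E|.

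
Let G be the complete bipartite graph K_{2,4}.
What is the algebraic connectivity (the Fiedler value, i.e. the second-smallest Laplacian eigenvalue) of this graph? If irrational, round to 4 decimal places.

The graph has 6 vertices and degree multiset [4, 4, 2, 2, 2, 2]; D is the diagonal matrix of degrees and L = D - A. The sorted Laplacian eigenvalues are [0, 2, 2, 2, 4, 6]; the algebraic connectivity is the second entry, 2. The eigenvalues sum to 16, which equals trace(L) = 2|E|.

2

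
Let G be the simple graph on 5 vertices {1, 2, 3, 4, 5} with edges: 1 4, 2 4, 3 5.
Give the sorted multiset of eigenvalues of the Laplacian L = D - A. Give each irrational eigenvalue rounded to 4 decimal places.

[0, 0, 1, 2, 3]

Reading degrees in the order [1, 2, 3, 4, 5] gives [1, 1, 1, 2, 1]; set D = diag(1, 1, 1, 2, 1) and form L = D - A. Since every row of L sums to 0, the all-ones vector is in the kernel and 0 is an eigenvalue. The 2 zero eigenvalues correspond to the 2 connected components. There are 2 zeros in the spectrum, matching the 2 components. The eigenvalues sum to 6, which equals trace(L) = 2|E|.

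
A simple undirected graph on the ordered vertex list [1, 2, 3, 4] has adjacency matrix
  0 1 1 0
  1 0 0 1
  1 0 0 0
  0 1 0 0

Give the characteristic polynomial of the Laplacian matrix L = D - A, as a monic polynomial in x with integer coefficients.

Each diagonal entry of L is the vertex degree and each off-diagonal entry is -1 where an edge is present, 0 otherwise; in the order [1, 2, 3, 4] the diagonal is [2, 2, 1, 1]. Computing det(xI - L) by cofactor expansion (or equivalently via sum-over-permutations) gives x^4 - 6x^3 + 10x^2 - 4x. The constant term is 0 because L is singular (the all-ones vector lies in its kernel). By the matrix-tree theorem the graph has (1/4) * product of the nonzero eigenvalues = 1 spanning tree.

x^4 - 6x^3 + 10x^2 - 4x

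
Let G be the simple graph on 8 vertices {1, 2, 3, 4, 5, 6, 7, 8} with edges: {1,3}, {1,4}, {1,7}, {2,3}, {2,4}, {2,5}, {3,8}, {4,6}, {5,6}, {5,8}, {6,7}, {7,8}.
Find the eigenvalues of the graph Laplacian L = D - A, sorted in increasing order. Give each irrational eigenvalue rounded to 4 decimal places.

[0, 2, 2, 2, 4, 4, 4, 6]

With the vertex order [1, 2, 3, 4, 5, 6, 7, 8], the degrees are [3, 3, 3, 3, 3, 3, 3, 3], giving D = diag(3, 3, 3, 3, 3, 3, 3, 3) and L = D - A. Since every row of L sums to 0, the all-ones vector is in the kernel and 0 is an eigenvalue. The single zero eigenvalue shows the graph is connected. The eigenvalues sum to 24, which equals trace(L) = 2|E|.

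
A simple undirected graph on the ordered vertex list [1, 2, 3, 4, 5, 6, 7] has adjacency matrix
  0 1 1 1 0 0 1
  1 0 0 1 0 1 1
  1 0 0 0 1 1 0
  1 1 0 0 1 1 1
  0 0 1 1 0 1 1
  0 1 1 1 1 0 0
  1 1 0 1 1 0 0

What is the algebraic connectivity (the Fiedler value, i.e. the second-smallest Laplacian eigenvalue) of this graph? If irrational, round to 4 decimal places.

2.5858

Reading degrees in the order [1, 2, 3, 4, 5, 6, 7] gives [4, 4, 3, 5, 4, 4, 4]; set D = diag(4, 4, 3, 5, 4, 4, 4) and form L = D - A. Computing the eigenvalues of L and sorting gives [0, 2.5858, 3.5858, 4, 5.4142, 6, 6.4142]. The Fiedler value lambda_2 = 2.5858 is strictly positive, so the graph is connected. There is one zero in the spectrum, matching the 1 component.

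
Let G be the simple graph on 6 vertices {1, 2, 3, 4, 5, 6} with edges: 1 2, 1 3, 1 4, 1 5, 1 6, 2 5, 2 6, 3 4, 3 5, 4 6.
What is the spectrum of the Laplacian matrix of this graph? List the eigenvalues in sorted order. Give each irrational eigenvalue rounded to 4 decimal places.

With the vertex order [1, 2, 3, 4, 5, 6], the degrees are [5, 3, 3, 3, 3, 3], giving D = diag(5, 3, 3, 3, 3, 3) and L = D - A. L is symmetric positive semidefinite, so every eigenvalue is real and nonnegative. The largest eigenvalue, 6, is at most the vertex count 6.

[0, 2.3820, 2.3820, 4.6180, 4.6180, 6]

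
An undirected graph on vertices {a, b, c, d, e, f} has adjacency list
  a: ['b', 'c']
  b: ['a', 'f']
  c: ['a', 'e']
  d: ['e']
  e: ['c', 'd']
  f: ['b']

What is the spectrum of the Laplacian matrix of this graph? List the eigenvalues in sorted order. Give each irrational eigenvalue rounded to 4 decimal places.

Each diagonal entry of L is the vertex degree and each off-diagonal entry is -1 where an edge is present, 0 otherwise; in the order [a, b, c, d, e, f] the diagonal is [2, 2, 2, 1, 2, 1]. Diagonalising L (or applying a numerical eigensolver to the 6x6 matrix) gives the spectrum above. The eigenvalues sum to 10, which equals trace(L) = 2|E|.

[0, 0.2679, 1, 2, 3, 3.7321]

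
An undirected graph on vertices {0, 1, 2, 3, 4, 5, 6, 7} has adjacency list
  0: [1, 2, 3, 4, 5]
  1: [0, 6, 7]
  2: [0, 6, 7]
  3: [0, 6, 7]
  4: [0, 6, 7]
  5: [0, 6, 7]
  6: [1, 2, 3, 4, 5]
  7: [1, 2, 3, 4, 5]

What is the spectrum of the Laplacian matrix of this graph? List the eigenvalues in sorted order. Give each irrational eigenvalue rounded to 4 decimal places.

[0, 3, 3, 3, 3, 5, 5, 8]

Reading degrees in the order [0, 1, 2, 3, 4, 5, 6, 7] gives [5, 3, 3, 3, 3, 3, 5, 5]; set D = diag(5, 3, 3, 3, 3, 3, 5, 5) and form L = D - A. L is symmetric positive semidefinite, so every eigenvalue is real and nonnegative.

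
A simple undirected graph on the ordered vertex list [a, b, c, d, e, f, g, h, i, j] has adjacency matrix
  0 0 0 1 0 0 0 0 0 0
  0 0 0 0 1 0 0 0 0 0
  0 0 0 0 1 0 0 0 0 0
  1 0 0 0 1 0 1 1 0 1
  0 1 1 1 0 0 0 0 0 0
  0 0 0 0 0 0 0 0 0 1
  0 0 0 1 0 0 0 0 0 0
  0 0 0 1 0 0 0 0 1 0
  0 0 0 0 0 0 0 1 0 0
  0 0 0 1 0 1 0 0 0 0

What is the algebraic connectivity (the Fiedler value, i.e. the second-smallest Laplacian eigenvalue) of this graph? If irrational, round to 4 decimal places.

Each diagonal entry of L is the vertex degree and each off-diagonal entry is -1 where an edge is present, 0 otherwise; in the order [a, b, c, d, e, f, g, h, i, j] the diagonal is [1, 1, 1, 5, 3, 1, 1, 2, 1, 2]. The smallest Laplacian eigenvalue is always 0. The next one, lambda_2 = 0.3030, measures how hard the graph is to disconnect: larger values mean better connectivity. The eigenvalues sum to 18, which equals trace(L) = 2|E|.

0.3030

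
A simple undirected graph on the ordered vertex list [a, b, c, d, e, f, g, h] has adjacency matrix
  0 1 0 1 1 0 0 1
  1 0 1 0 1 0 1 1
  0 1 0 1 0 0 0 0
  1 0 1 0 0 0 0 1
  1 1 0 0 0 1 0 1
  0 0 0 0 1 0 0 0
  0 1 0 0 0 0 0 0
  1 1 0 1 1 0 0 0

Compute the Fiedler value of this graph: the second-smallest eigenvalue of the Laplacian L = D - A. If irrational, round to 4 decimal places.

With the vertex order [a, b, c, d, e, f, g, h], the degrees are [4, 5, 2, 3, 4, 1, 1, 4], giving D = diag(4, 5, 2, 3, 4, 1, 1, 4) and L = D - A. The smallest Laplacian eigenvalue is always 0. The next one, lambda_2 = 0.7555, measures how hard the graph is to disconnect: larger values mean better connectivity. There is one zero in the spectrum, matching the 1 component.

0.7555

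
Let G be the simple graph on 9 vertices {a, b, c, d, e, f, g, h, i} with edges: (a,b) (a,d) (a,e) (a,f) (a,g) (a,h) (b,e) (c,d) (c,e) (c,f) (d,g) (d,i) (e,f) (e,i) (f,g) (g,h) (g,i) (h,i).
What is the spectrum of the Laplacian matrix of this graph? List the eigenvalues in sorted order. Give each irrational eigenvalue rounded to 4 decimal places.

[0, 1.7181, 2.1464, 3.6084, 4.0837, 4.4215, 5.8580, 6.5478, 7.6160]

Reading degrees in the order [a, b, c, d, e, f, g, h, i] gives [6, 2, 3, 4, 5, 4, 5, 3, 4]; set D = diag(6, 2, 3, 4, 5, 4, 5, 3, 4) and form L = D - A. Diagonalising L (or applying a numerical eigensolver to the 9x9 matrix) gives the spectrum above. The single zero eigenvalue shows the graph is connected. By the matrix-tree theorem the graph has (1/9) * product of the nonzero eigenvalues = 7799 spanning trees. There is one zero in the spectrum, matching the 1 component.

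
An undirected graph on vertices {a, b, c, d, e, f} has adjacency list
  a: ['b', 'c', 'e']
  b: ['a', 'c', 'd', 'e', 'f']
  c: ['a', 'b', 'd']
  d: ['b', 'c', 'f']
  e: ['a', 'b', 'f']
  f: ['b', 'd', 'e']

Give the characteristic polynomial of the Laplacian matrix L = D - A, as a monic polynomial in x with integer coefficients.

x^6 - 20x^5 + 155x^4 - 580x^3 + 1045x^2 - 726x

Each diagonal entry of L is the vertex degree and each off-diagonal entry is -1 where an edge is present, 0 otherwise; in the order [a, b, c, d, e, f] the diagonal is [3, 5, 3, 3, 3, 3]. Computing det(xI - L) by cofactor expansion (or equivalently via sum-over-permutations) gives x^6 - 20x^5 + 155x^4 - 580x^3 + 1045x^2 - 726x. The constant term is 0 because L is singular (the all-ones vector lies in its kernel). The largest eigenvalue, 6, is at most the vertex count 6.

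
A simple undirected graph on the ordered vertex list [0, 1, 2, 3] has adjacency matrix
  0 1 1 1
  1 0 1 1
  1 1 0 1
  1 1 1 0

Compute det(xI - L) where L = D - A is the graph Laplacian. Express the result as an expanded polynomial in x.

With the vertex order [0, 1, 2, 3], the degrees are [3, 3, 3, 3], giving D = diag(3, 3, 3, 3) and L = D - A. Computing det(xI - L) by cofactor expansion (or equivalently via sum-over-permutations) gives x^4 - 12x^3 + 48x^2 - 64x. The coefficient of x^3 equals -trace(L) = -12, matching the sum of degrees. There is one zero in the spectrum, matching the 1 component.

x^4 - 12x^3 + 48x^2 - 64x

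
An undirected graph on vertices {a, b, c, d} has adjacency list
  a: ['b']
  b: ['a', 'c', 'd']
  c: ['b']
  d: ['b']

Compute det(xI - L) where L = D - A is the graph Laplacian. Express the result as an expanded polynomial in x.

Reading degrees in the order [a, b, c, d] gives [1, 3, 1, 1]; set D = diag(1, 3, 1, 1) and form L = D - A. The eigenvalues of L are [0, 1, 1, 4]; the characteristic polynomial is the product of (x - lambda_i), which multiplies out to x^4 - 6x^3 + 9x^2 - 4x. The constant term is 0 because L is singular (the all-ones vector lies in its kernel). The largest eigenvalue, 4, is at most the vertex count 4.

x^4 - 6x^3 + 9x^2 - 4x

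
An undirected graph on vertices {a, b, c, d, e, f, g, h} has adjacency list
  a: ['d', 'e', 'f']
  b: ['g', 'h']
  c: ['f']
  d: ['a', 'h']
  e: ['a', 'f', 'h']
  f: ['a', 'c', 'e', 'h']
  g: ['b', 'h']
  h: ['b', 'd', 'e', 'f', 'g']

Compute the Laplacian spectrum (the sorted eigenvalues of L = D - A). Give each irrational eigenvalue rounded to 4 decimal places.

Each diagonal entry of L is the vertex degree and each off-diagonal entry is -1 where an edge is present, 0 otherwise; in the order [a, b, c, d, e, f, g, h] the diagonal is [3, 2, 1, 2, 3, 4, 2, 5]. The multiplicity of 0 as a Laplacian eigenvalue equals the number of connected components. The single zero eigenvalue shows the graph is connected. By the matrix-tree theorem the graph has (1/8) * product of the nonzero eigenvalues = 72 spanning trees.

[0, 0.6764, 1.0872, 2.2193, 3, 3.8716, 4.7560, 6.3896]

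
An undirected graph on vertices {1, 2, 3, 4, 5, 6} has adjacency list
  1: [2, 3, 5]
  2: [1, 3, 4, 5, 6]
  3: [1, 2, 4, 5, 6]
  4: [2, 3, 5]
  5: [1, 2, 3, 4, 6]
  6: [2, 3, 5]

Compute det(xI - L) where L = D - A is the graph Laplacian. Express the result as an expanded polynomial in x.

Reading degrees in the order [1, 2, 3, 4, 5, 6] gives [3, 5, 5, 3, 5, 3]; set D = diag(3, 5, 5, 3, 5, 3) and form L = D - A. The eigenvalues of L are [0, 3, 3, 6, 6, 6]; the characteristic polynomial is the product of (x - lambda_i), which multiplies out to x^6 - 24x^5 + 225x^4 - 1026x^3 + 2268x^2 - 1944x. The coefficient of x^5 equals -trace(L) = -24, matching the sum of degrees. By the matrix-tree theorem the graph has (1/6) * product of the nonzero eigenvalues = 324 spanning trees.

x^6 - 24x^5 + 225x^4 - 1026x^3 + 2268x^2 - 1944x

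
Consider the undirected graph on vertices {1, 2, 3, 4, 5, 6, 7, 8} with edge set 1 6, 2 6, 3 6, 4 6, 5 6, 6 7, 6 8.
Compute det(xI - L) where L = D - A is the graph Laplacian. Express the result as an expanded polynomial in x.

Each diagonal entry of L is the vertex degree and each off-diagonal entry is -1 where an edge is present, 0 otherwise; in the order [1, 2, 3, 4, 5, 6, 7, 8] the diagonal is [1, 1, 1, 1, 1, 7, 1, 1]. Computing det(xI - L) by cofactor expansion (or equivalently via sum-over-permutations) gives x^8 - 14x^7 + 63x^6 - 140x^5 + 175x^4 - 126x^3 + 49x^2 - 8x. The coefficient of x^7 equals -trace(L) = -14, matching the sum of degrees. The eigenvalues sum to 14, which equals trace(L) = 2|E|.

x^8 - 14x^7 + 63x^6 - 140x^5 + 175x^4 - 126x^3 + 49x^2 - 8x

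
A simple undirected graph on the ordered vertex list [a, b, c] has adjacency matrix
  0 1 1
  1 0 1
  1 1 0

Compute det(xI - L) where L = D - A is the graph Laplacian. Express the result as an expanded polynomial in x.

With the vertex order [a, b, c], the degrees are [2, 2, 2], giving D = diag(2, 2, 2) and L = D - A. Computing det(xI - L) by cofactor expansion (or equivalently via sum-over-permutations) gives x^3 - 6x^2 + 9x. The constant term is 0 because L is singular (the all-ones vector lies in its kernel). By the matrix-tree theorem the graph has (1/3) * product of the nonzero eigenvalues = 3 spanning trees. There is one zero in the spectrum, matching the 1 component.

x^3 - 6x^2 + 9x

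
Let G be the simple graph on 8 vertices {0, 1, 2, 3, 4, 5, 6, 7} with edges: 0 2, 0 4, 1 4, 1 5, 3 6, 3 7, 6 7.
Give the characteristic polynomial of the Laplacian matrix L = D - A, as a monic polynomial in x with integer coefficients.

Each diagonal entry of L is the vertex degree and each off-diagonal entry is -1 where an edge is present, 0 otherwise; in the order [0, 1, 2, 3, 4, 5, 6, 7] the diagonal is [2, 2, 1, 2, 2, 1, 2, 2]. Computing det(xI - L) by cofactor expansion (or equivalently via sum-over-permutations) gives x^8 - 14x^7 + 78x^6 - 218x^5 + 314x^4 - 210x^3 + 45x^2. The coefficient of x^7 equals -trace(L) = -14, matching the sum of degrees. There are 2 zeros in the spectrum, matching the 2 components.

x^8 - 14x^7 + 78x^6 - 218x^5 + 314x^4 - 210x^3 + 45x^2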